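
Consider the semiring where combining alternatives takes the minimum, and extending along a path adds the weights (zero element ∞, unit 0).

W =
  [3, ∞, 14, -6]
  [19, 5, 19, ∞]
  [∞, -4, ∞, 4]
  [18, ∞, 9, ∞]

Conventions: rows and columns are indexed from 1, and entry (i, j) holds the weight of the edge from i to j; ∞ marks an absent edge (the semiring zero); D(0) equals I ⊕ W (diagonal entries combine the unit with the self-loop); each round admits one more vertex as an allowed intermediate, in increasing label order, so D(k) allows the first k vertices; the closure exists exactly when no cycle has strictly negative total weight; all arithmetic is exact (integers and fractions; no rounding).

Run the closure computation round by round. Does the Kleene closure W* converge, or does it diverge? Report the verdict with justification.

D(0):
  [0, ∞, 14, -6]
  [19, 0, 19, ∞]
  [∞, -4, 0, 4]
  [18, ∞, 9, 0]
D(1):
  [0, ∞, 14, -6]
  [19, 0, 19, 13]
  [∞, -4, 0, 4]
  [18, ∞, 9, 0]
D(2):
  [0, ∞, 14, -6]
  [19, 0, 19, 13]
  [15, -4, 0, 4]
  [18, ∞, 9, 0]
D(3):
  [0, 10, 14, -6]
  [19, 0, 19, 13]
  [15, -4, 0, 4]
  [18, 5, 9, 0]
D(4):
  [0, -1, 3, -6]
  [19, 0, 19, 13]
  [15, -4, 0, 4]
  [18, 5, 9, 0]
Key observation: every diagonal entry stays at the unit through all rounds, so no improving cycle exists.
Answer: CONVERGES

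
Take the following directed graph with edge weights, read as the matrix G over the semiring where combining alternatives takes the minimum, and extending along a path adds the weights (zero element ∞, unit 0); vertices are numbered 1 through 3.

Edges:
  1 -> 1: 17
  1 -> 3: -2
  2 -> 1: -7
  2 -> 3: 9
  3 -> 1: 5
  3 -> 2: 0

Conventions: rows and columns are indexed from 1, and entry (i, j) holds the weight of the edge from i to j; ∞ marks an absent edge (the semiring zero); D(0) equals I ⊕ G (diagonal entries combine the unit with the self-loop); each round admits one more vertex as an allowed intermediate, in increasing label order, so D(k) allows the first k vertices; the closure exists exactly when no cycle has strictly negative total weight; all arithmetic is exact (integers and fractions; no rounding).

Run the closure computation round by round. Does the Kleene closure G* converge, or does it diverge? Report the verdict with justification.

D(0):
  [0, ∞, -2]
  [-7, 0, 9]
  [5, 0, 0]
D(1):
  [0, ∞, -2]
  [-7, 0, -9]
  [5, 0, 0]
Detection: at round 2, diagonal entry (3, 3) turns strictly negative.
Key observation: the cycle 3->2->1->3 has total weight 0 + (-7) + (-2), which is strictly negative.
Answer: DIVERGES — negative cycle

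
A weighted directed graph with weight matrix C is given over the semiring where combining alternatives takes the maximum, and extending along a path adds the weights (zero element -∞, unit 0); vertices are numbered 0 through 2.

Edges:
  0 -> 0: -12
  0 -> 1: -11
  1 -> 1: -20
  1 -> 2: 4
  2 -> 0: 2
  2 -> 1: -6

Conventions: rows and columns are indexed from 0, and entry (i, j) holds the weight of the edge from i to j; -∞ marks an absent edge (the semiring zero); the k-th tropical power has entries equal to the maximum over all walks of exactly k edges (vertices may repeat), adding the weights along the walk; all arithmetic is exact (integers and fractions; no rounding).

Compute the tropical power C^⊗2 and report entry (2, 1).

C^⊗2:
  [-24, -23, -7]
  [6, -2, -16]
  [-10, -9, -2]
Key observation: the optimum is the walk 2->0->1, with weight 2 + (-11) = -9.
Optimal value attained by: walk 2->0->1.
Answer: (C^⊗2)[2][1] = -9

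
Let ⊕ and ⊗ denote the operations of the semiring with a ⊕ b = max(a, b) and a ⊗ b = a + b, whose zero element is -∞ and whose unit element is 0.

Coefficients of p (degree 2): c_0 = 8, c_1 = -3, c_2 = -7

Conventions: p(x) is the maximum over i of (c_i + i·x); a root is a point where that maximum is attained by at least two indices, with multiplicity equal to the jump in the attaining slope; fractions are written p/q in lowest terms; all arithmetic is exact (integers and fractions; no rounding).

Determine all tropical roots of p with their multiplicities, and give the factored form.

hull edge (i=0, c=8) to (i=2, c=-7): slope -15/2, span 2
Factored form: p(x) = -7 ⊗ (x ⊕ 15/2) ⊗ (x ⊕ 15/2)
Answer: roots = 15/2 (mult 2)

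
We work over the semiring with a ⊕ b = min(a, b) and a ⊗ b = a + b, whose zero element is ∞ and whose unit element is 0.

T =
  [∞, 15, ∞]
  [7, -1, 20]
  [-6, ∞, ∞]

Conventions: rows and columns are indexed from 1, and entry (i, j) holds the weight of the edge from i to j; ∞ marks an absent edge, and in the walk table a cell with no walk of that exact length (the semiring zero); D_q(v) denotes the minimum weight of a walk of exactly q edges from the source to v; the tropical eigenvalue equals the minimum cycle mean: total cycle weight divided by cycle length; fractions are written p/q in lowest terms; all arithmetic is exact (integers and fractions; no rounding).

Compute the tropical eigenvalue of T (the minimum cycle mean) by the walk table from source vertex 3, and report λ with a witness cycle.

q=0: [∞, ∞, 0]
q=1: [-6, ∞, ∞]
q=2: [∞, 9, ∞]
q=3: [16, 8, 29]
Optimal cycle mean attained by: cycle 2->2, total (-1), length 1.
Answer: λ = -1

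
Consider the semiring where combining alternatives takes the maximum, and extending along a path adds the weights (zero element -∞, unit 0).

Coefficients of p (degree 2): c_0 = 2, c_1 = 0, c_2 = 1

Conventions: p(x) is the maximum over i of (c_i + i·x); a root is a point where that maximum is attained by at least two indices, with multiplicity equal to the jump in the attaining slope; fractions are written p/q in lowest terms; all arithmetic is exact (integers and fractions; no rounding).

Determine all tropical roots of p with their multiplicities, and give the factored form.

hull edge (i=0, c=2) to (i=2, c=1): slope -1/2, span 2
Factored form: p(x) = 1 ⊗ (x ⊕ 1/2) ⊗ (x ⊕ 1/2)
Answer: roots = 1/2 (mult 2)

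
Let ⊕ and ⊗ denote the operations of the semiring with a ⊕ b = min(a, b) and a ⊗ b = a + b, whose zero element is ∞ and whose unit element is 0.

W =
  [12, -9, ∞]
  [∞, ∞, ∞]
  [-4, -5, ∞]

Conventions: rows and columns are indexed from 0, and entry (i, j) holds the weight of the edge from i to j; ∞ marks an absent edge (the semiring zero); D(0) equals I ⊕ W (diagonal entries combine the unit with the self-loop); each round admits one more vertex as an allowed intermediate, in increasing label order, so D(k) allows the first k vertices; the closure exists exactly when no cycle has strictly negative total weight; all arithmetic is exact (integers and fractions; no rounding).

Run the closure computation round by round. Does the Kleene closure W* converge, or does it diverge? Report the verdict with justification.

D(0):
  [0, -9, ∞]
  [∞, 0, ∞]
  [-4, -5, 0]
D(1):
  [0, -9, ∞]
  [∞, 0, ∞]
  [-4, -13, 0]
D(2):
  [0, -9, ∞]
  [∞, 0, ∞]
  [-4, -13, 0]
D(3):
  [0, -9, ∞]
  [∞, 0, ∞]
  [-4, -13, 0]
Key observation: every diagonal entry stays at the unit through all rounds, so no improving cycle exists.
Answer: CONVERGES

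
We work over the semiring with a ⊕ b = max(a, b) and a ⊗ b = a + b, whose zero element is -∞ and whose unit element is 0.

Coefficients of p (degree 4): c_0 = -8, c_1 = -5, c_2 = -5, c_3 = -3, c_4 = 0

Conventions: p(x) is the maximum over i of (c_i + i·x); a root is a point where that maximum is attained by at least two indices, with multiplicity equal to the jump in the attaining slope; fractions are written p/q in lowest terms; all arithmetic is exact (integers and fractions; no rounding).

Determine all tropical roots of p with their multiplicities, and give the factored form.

hull edge (i=0, c=-8) to (i=1, c=-5): slope 3, span 1
hull edge (i=1, c=-5) to (i=4, c=0): slope 5/3, span 3
Factored form: p(x) = 0 ⊗ (x ⊕ (-3)) ⊗ (x ⊕ (-5/3)) ⊗ (x ⊕ (-5/3)) ⊗ (x ⊕ (-5/3))
Answer: roots = -3 (mult 1), -5/3 (mult 3)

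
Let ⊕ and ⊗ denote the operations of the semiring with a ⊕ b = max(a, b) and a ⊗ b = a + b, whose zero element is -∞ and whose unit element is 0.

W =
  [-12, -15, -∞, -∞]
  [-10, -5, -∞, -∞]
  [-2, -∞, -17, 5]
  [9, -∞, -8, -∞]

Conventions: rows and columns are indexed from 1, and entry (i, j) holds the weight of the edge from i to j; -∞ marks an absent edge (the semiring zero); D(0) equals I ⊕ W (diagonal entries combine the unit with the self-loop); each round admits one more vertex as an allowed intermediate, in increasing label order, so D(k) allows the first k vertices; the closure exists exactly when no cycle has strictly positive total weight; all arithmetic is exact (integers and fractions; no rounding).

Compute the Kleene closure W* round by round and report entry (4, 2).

D(0):
  [0, -15, -∞, -∞]
  [-10, 0, -∞, -∞]
  [-2, -∞, 0, 5]
  [9, -∞, -8, 0]
D(1):
  [0, -15, -∞, -∞]
  [-10, 0, -∞, -∞]
  [-2, -17, 0, 5]
  [9, -6, -8, 0]
D(2):
  [0, -15, -∞, -∞]
  [-10, 0, -∞, -∞]
  [-2, -17, 0, 5]
  [9, -6, -8, 0]
D(3):
  [0, -15, -∞, -∞]
  [-10, 0, -∞, -∞]
  [-2, -17, 0, 5]
  [9, -6, -8, 0]
D(4):
  [0, -15, -∞, -∞]
  [-10, 0, -∞, -∞]
  [14, -1, 0, 5]
  [9, -6, -8, 0]
Answer: W*[4][2] = -6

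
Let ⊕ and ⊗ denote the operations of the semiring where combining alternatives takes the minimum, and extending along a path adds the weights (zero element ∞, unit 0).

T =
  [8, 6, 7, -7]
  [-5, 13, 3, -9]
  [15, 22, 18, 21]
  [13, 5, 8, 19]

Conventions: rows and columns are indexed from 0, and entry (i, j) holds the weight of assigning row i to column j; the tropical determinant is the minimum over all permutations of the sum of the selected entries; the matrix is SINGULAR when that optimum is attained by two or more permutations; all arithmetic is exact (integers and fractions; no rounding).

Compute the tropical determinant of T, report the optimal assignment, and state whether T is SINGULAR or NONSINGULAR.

σ = (0, 1, 2, 3): 8 + 13 + 18 + 19 = 58
σ = (0, 1, 3, 2): 8 + 13 + 21 + 8 = 50
σ = (0, 2, 1, 3): 8 + 3 + 22 + 19 = 52
σ = (0, 2, 3, 1): 8 + 3 + 21 + 5 = 37
σ = (0, 3, 1, 2): 8 + (-9) + 22 + 8 = 29
σ = (0, 3, 2, 1): 8 + (-9) + 18 + 5 = 22
σ = (1, 0, 2, 3): 6 + (-5) + 18 + 19 = 38
σ = (1, 0, 3, 2): 6 + (-5) + 21 + 8 = 30
σ = (1, 2, 0, 3): 6 + 3 + 15 + 19 = 43
σ = (1, 2, 3, 0): 6 + 3 + 21 + 13 = 43
σ = (1, 3, 0, 2): 6 + (-9) + 15 + 8 = 20
σ = (1, 3, 2, 0): 6 + (-9) + 18 + 13 = 28
σ = (2, 0, 1, 3): 7 + (-5) + 22 + 19 = 43
σ = (2, 0, 3, 1): 7 + (-5) + 21 + 5 = 28
σ = (2, 1, 0, 3): 7 + 13 + 15 + 19 = 54
σ = (2, 1, 3, 0): 7 + 13 + 21 + 13 = 54
σ = (2, 3, 0, 1): 7 + (-9) + 15 + 5 = 18
σ = (2, 3, 1, 0): 7 + (-9) + 22 + 13 = 33
σ = (3, 0, 1, 2): (-7) + (-5) + 22 + 8 = 18
σ = (3, 0, 2, 1): (-7) + (-5) + 18 + 5 = 11
σ = (3, 1, 0, 2): (-7) + 13 + 15 + 8 = 29
σ = (3, 1, 2, 0): (-7) + 13 + 18 + 13 = 37
σ = (3, 2, 0, 1): (-7) + 3 + 15 + 5 = 16
σ = (3, 2, 1, 0): (-7) + 3 + 22 + 13 = 31
Optimal value attained by: σ = (3, 0, 2, 1).
Answer: det⊕(T) = 11; verdict: NONSINGULAR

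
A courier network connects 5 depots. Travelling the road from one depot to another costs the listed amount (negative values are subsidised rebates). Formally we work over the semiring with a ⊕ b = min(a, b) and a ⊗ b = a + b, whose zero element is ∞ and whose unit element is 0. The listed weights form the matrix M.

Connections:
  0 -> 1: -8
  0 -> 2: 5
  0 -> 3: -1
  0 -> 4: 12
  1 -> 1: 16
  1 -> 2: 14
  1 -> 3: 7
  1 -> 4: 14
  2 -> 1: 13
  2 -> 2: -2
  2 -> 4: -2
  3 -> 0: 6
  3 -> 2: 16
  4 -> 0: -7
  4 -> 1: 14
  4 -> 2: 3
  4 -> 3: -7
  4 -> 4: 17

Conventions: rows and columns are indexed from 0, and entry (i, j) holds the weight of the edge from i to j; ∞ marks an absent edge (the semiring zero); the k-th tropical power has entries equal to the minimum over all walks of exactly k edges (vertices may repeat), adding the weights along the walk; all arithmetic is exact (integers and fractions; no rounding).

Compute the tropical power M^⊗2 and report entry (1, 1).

M^⊗2:
  [5, 8, 3, -1, 3]
  [7, 27, 12, 7, 12]
  [-9, 11, -4, -9, -4]
  [∞, -2, 11, 5, 14]
  [-1, -15, -2, -8, 1]
Key observation: the optimum is the walk 1->2->1, with weight 14 + 13 = 27.
Optimal value attained by: walk 1->2->1.
Answer: (M^⊗2)[1][1] = 27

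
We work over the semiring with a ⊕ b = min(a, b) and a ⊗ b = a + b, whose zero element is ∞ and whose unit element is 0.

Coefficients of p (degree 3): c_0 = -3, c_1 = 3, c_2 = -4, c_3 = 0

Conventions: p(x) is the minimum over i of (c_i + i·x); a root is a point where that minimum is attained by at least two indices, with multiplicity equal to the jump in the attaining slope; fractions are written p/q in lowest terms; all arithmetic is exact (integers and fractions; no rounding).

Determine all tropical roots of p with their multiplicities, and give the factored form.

hull edge (i=0, c=-3) to (i=2, c=-4): slope -1/2, span 2
hull edge (i=2, c=-4) to (i=3, c=0): slope 4, span 1
Factored form: p(x) = 0 ⊗ (x ⊕ (-4)) ⊗ (x ⊕ 1/2) ⊗ (x ⊕ 1/2)
Answer: roots = -4 (mult 1), 1/2 (mult 2)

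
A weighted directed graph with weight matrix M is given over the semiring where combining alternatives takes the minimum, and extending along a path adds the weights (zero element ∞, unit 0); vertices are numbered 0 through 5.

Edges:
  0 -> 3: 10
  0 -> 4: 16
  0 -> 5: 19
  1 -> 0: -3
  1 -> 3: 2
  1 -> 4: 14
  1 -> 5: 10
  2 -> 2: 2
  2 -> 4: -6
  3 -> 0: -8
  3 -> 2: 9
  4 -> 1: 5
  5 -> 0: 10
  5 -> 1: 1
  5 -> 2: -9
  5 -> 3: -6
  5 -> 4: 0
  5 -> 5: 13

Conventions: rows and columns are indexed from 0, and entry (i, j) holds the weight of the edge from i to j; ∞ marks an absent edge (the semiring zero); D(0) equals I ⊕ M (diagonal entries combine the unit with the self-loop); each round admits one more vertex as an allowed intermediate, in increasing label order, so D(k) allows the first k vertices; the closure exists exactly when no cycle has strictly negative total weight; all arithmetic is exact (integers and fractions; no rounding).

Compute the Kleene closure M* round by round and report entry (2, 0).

D(0):
  [0, ∞, ∞, 10, 16, 19]
  [-3, 0, ∞, 2, 14, 10]
  [∞, ∞, 0, ∞, -6, ∞]
  [-8, ∞, 9, 0, ∞, ∞]
  [∞, 5, ∞, ∞, 0, ∞]
  [10, 1, -9, -6, 0, 0]
D(1):
  [0, ∞, ∞, 10, 16, 19]
  [-3, 0, ∞, 2, 13, 10]
  [∞, ∞, 0, ∞, -6, ∞]
  [-8, ∞, 9, 0, 8, 11]
  [∞, 5, ∞, ∞, 0, ∞]
  [10, 1, -9, -6, 0, 0]
D(2):
  [0, ∞, ∞, 10, 16, 19]
  [-3, 0, ∞, 2, 13, 10]
  [∞, ∞, 0, ∞, -6, ∞]
  [-8, ∞, 9, 0, 8, 11]
  [2, 5, ∞, 7, 0, 15]
  [-2, 1, -9, -6, 0, 0]
D(3):
  [0, ∞, ∞, 10, 16, 19]
  [-3, 0, ∞, 2, 13, 10]
  [∞, ∞, 0, ∞, -6, ∞]
  [-8, ∞, 9, 0, 3, 11]
  [2, 5, ∞, 7, 0, 15]
  [-2, 1, -9, -6, -15, 0]
D(4):
  [0, ∞, 19, 10, 13, 19]
  [-6, 0, 11, 2, 5, 10]
  [∞, ∞, 0, ∞, -6, ∞]
  [-8, ∞, 9, 0, 3, 11]
  [-1, 5, 16, 7, 0, 15]
  [-14, 1, -9, -6, -15, 0]
D(5):
  [0, 18, 19, 10, 13, 19]
  [-6, 0, 11, 2, 5, 10]
  [-7, -1, 0, 1, -6, 9]
  [-8, 8, 9, 0, 3, 11]
  [-1, 5, 16, 7, 0, 15]
  [-16, -10, -9, -8, -15, 0]
D(6):
  [0, 9, 10, 10, 4, 19]
  [-6, 0, 1, 2, -5, 10]
  [-7, -1, 0, 1, -6, 9]
  [-8, 1, 2, 0, -4, 11]
  [-1, 5, 6, 7, 0, 15]
  [-16, -10, -9, -8, -15, 0]
Answer: M*[2][0] = -7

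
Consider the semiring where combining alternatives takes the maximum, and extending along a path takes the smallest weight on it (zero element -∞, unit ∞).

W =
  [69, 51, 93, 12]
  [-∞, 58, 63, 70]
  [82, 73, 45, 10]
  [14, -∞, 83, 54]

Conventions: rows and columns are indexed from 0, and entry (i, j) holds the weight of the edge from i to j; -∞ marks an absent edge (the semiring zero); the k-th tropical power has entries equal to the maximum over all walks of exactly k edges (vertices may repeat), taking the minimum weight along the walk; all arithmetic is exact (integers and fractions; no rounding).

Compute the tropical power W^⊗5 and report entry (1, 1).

W^⊗2:
  [82, 73, 69, 51]
  [63, 63, 70, 58]
  [69, 58, 82, 70]
  [82, 73, 54, 54]
W^⊗3:
  [69, 69, 82, 70]
  [70, 70, 63, 63]
  [82, 73, 70, 58]
  [69, 58, 82, 70]
W^⊗4:
  [82, 73, 70, 69]
  [69, 63, 70, 70]
  [70, 70, 82, 70]
  [82, 73, 70, 58]
W^⊗5:
  [70, 70, 82, 70]
  [70, 70, 70, 63]
  [82, 73, 70, 70]
  [70, 70, 82, 70]
Key observation: the optimum is the walk 1->3->2->0->2->1, with weight 70 min 83 min 82 min 93 min 73 = 70.
Optimal value attained by: walk 1->3->2->0->2->1.
Answer: (W^⊗5)[1][1] = 70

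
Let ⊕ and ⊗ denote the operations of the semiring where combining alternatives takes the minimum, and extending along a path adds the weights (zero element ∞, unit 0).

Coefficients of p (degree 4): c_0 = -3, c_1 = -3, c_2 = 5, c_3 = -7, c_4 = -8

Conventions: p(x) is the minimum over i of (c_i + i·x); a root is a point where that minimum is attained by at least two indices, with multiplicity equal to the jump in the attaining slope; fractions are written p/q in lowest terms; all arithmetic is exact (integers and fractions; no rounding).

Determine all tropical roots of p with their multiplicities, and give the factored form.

hull edge (i=0, c=-3) to (i=3, c=-7): slope -4/3, span 3
hull edge (i=3, c=-7) to (i=4, c=-8): slope -1, span 1
Factored form: p(x) = -8 ⊗ (x ⊕ 1) ⊗ (x ⊕ 4/3) ⊗ (x ⊕ 4/3) ⊗ (x ⊕ 4/3)
Answer: roots = 1 (mult 1), 4/3 (mult 3)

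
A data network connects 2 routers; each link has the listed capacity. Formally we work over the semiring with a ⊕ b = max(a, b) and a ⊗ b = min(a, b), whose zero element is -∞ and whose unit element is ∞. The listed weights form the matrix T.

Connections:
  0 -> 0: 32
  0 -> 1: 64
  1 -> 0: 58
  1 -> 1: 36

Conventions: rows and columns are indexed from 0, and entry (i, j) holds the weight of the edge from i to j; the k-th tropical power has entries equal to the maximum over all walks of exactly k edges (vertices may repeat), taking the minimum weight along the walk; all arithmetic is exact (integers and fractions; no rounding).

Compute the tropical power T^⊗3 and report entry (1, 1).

T^⊗2:
  [58, 36]
  [36, 58]
T^⊗3:
  [36, 58]
  [58, 36]
Key observation: the optimum is the walk 1->0->1->1, with weight 58 min 64 min 36 = 36.
Optimal value attained by: walk 1->0->1->1.
Answer: (T^⊗3)[1][1] = 36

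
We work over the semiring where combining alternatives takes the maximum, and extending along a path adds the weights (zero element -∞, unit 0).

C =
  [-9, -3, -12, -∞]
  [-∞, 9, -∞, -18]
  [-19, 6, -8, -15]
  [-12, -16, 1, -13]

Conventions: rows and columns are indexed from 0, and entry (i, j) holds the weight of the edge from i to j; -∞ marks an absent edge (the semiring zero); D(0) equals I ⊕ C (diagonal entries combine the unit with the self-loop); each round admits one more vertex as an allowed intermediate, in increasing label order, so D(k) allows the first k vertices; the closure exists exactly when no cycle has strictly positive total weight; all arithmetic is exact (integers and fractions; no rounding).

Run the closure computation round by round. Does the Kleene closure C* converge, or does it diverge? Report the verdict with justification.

Detection: at round 0, diagonal entry (1, 1) turns strictly positive.
Key observation: the cycle 1->1 has total weight 9, which is strictly positive.
Answer: DIVERGES — positive cycle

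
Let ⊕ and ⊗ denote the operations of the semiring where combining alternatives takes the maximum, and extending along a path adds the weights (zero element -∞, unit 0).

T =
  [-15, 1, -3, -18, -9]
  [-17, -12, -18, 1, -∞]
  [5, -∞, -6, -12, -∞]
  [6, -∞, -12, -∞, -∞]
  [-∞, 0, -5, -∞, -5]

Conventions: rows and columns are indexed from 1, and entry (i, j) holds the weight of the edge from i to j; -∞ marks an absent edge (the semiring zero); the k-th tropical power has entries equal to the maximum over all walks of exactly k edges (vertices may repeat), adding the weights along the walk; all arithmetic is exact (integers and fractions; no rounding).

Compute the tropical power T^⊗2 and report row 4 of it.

T^⊗2:
  [2, -9, -9, 2, -14]
  [7, -16, -11, -11, -26]
  [-1, 6, 2, -13, -4]
  [-7, 7, 3, -12, -3]
  [0, -5, -10, 1, -10]
Answer: row 4 of T^⊗2 = [-7, 7, 3, -12, -3]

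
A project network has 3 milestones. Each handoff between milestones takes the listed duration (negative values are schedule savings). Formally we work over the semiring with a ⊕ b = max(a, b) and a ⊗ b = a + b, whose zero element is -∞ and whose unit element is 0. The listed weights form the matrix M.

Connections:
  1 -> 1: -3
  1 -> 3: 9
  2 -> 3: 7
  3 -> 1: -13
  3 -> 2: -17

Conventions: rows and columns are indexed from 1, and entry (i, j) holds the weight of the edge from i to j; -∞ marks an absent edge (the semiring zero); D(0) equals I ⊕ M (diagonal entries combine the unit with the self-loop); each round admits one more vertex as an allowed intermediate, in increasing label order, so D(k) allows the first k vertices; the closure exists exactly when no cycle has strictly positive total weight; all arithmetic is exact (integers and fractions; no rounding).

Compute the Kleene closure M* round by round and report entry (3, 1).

D(0):
  [0, -∞, 9]
  [-∞, 0, 7]
  [-13, -17, 0]
D(1):
  [0, -∞, 9]
  [-∞, 0, 7]
  [-13, -17, 0]
D(2):
  [0, -∞, 9]
  [-∞, 0, 7]
  [-13, -17, 0]
D(3):
  [0, -8, 9]
  [-6, 0, 7]
  [-13, -17, 0]
Answer: M*[3][1] = -13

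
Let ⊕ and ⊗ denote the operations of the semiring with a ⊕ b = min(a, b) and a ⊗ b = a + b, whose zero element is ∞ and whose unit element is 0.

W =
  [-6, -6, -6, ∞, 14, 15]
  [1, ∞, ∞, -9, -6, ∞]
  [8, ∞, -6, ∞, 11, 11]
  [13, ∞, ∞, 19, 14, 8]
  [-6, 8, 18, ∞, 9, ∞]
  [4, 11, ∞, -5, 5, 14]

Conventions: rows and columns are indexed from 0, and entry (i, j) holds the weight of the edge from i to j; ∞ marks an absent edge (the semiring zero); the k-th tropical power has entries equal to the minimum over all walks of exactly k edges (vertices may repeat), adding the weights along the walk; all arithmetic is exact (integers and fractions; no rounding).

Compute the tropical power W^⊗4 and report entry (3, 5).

W^⊗2:
  [-12, -12, -12, -15, -12, 5]
  [-12, -5, -5, 10, 3, -1]
  [2, 2, -12, 6, 5, 5]
  [7, 7, 7, 3, 13, 22]
  [-12, -12, -12, -1, 2, 9]
  [-2, -2, -2, 2, 5, 3]
W^⊗3:
  [-18, -18, -18, -21, -18, -7]
  [-18, -18, -18, -14, -11, 3]
  [-4, -4, -18, -7, -4, -1]
  [1, 1, 1, -2, 1, 11]
  [-18, -18, -18, -21, -18, -1]
  [-8, -8, -8, -11, -8, 9]
W^⊗4:
  [-24, -24, -24, -27, -24, -13]
  [-24, -24, -24, -27, -24, -7]
  [-10, -10, -24, -13, -10, -7]
  [-5, -5, -5, -8, -5, 6]
  [-24, -24, -24, -27, -24, -13]
  [-14, -14, -14, -17, -14, -3]
Key observation: the optimum is the walk 3->0->1->3->5, with weight 13 + (-6) + (-9) + 8 = 6.
Optimal value attained by: walk 3->0->1->3->5.
Answer: (W^⊗4)[3][5] = 6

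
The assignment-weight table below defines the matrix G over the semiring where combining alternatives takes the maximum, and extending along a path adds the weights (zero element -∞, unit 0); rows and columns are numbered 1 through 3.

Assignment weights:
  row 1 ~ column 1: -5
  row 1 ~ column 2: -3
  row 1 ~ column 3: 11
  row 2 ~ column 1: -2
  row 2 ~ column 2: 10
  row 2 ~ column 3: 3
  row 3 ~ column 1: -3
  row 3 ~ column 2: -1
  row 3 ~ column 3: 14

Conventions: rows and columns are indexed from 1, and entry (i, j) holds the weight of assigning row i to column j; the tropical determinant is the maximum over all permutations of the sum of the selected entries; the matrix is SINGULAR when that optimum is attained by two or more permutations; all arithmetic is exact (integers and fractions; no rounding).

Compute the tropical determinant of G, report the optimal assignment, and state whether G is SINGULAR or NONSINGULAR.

σ = (1, 2, 3): (-5) + 10 + 14 = 19
σ = (1, 3, 2): (-5) + 3 + (-1) = -3
σ = (2, 1, 3): (-3) + (-2) + 14 = 9
σ = (2, 3, 1): (-3) + 3 + (-3) = -3
σ = (3, 1, 2): 11 + (-2) + (-1) = 8
σ = (3, 2, 1): 11 + 10 + (-3) = 18
Optimal value attained by: σ = (1, 2, 3).
Answer: det⊕(G) = 19; verdict: NONSINGULAR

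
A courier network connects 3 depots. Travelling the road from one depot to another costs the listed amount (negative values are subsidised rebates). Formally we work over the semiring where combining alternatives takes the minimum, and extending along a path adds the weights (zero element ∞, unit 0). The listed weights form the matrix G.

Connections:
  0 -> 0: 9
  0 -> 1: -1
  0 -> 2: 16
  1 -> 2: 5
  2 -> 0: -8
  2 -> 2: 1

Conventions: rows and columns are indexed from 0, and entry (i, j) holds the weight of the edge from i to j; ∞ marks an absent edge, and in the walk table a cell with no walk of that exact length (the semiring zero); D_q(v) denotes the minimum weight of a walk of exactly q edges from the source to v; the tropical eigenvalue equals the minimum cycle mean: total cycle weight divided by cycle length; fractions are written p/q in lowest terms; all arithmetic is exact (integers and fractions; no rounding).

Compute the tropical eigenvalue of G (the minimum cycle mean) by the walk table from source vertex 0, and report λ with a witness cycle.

q=0: [0, ∞, ∞]
q=1: [9, -1, 16]
q=2: [8, 8, 4]
q=3: [-4, 7, 5]
Optimal cycle mean attained by: cycle 0->1->2->0, total (-1) + 5 + (-8), length 3.
Answer: λ = -4/3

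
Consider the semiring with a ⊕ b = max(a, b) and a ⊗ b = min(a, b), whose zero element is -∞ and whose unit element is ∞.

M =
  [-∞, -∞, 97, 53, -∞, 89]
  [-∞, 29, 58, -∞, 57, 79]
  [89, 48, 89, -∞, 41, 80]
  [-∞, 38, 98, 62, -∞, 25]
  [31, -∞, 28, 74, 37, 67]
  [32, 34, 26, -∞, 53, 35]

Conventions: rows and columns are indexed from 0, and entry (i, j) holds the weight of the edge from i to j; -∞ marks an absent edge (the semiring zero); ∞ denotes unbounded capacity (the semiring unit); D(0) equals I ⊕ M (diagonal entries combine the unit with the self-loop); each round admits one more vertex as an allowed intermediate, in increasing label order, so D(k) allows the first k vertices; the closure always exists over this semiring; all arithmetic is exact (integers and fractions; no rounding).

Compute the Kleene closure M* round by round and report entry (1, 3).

D(0):
  [∞, -∞, 97, 53, -∞, 89]
  [-∞, ∞, 58, -∞, 57, 79]
  [89, 48, ∞, -∞, 41, 80]
  [-∞, 38, 98, ∞, -∞, 25]
  [31, -∞, 28, 74, ∞, 67]
  [32, 34, 26, -∞, 53, ∞]
D(1):
  [∞, -∞, 97, 53, -∞, 89]
  [-∞, ∞, 58, -∞, 57, 79]
  [89, 48, ∞, 53, 41, 89]
  [-∞, 38, 98, ∞, -∞, 25]
  [31, -∞, 31, 74, ∞, 67]
  [32, 34, 32, 32, 53, ∞]
D(2):
  [∞, -∞, 97, 53, -∞, 89]
  [-∞, ∞, 58, -∞, 57, 79]
  [89, 48, ∞, 53, 48, 89]
  [-∞, 38, 98, ∞, 38, 38]
  [31, -∞, 31, 74, ∞, 67]
  [32, 34, 34, 32, 53, ∞]
D(3):
  [∞, 48, 97, 53, 48, 89]
  [58, ∞, 58, 53, 57, 79]
  [89, 48, ∞, 53, 48, 89]
  [89, 48, 98, ∞, 48, 89]
  [31, 31, 31, 74, ∞, 67]
  [34, 34, 34, 34, 53, ∞]
D(4):
  [∞, 48, 97, 53, 48, 89]
  [58, ∞, 58, 53, 57, 79]
  [89, 48, ∞, 53, 48, 89]
  [89, 48, 98, ∞, 48, 89]
  [74, 48, 74, 74, ∞, 74]
  [34, 34, 34, 34, 53, ∞]
D(5):
  [∞, 48, 97, 53, 48, 89]
  [58, ∞, 58, 57, 57, 79]
  [89, 48, ∞, 53, 48, 89]
  [89, 48, 98, ∞, 48, 89]
  [74, 48, 74, 74, ∞, 74]
  [53, 48, 53, 53, 53, ∞]
D(6):
  [∞, 48, 97, 53, 53, 89]
  [58, ∞, 58, 57, 57, 79]
  [89, 48, ∞, 53, 53, 89]
  [89, 48, 98, ∞, 53, 89]
  [74, 48, 74, 74, ∞, 74]
  [53, 48, 53, 53, 53, ∞]
Answer: M*[1][3] = 57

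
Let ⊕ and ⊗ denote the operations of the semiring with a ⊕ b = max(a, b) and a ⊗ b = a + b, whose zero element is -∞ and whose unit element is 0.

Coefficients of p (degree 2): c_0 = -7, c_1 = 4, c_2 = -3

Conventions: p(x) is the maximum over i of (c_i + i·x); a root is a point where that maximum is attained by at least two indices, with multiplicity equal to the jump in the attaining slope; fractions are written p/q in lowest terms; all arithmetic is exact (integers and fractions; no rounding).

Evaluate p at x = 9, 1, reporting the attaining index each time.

p(9) = max(-7+0·9=-7, 4+1·9=13, -3+2·9=15) = 15 (attained by i=2)
p(1) = max(-7+0·1=-7, 4+1·1=5, -3+2·1=-1) = 5 (attained by i=1)
Answer: p(9) = 15; p(1) = 5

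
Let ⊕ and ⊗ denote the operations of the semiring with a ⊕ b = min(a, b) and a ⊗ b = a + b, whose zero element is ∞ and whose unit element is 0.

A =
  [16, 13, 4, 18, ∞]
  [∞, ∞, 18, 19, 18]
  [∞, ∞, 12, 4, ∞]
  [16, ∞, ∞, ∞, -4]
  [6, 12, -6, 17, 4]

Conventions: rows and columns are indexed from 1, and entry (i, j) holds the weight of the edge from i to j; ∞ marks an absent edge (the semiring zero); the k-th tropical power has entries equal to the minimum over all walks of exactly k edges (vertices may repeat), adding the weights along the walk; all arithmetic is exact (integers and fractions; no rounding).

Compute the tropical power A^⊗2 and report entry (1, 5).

A^⊗2:
  [32, 29, 16, 8, 14]
  [24, 30, 12, 22, 15]
  [20, ∞, 24, 16, 0]
  [2, 8, -10, 13, 0]
  [10, 16, -2, -2, 8]
Key observation: the optimum is the walk 1->4->5, with weight 18 + (-4) = 14.
Optimal value attained by: walk 1->4->5.
Answer: (A^⊗2)[1][5] = 14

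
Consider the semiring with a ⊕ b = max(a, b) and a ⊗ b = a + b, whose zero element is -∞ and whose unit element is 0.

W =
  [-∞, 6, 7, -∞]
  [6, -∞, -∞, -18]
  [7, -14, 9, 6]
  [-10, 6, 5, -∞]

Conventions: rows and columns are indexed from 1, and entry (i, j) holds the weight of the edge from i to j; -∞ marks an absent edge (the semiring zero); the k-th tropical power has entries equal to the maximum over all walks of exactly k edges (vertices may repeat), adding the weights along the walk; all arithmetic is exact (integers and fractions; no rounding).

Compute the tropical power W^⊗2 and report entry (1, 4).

W^⊗2:
  [14, -7, 16, 13]
  [-28, 12, 13, -∞]
  [16, 13, 18, 15]
  [12, -4, 14, 11]
Key observation: the optimum is the walk 1->3->4, with weight 7 + 6 = 13.
Optimal value attained by: walk 1->3->4.
Answer: (W^⊗2)[1][4] = 13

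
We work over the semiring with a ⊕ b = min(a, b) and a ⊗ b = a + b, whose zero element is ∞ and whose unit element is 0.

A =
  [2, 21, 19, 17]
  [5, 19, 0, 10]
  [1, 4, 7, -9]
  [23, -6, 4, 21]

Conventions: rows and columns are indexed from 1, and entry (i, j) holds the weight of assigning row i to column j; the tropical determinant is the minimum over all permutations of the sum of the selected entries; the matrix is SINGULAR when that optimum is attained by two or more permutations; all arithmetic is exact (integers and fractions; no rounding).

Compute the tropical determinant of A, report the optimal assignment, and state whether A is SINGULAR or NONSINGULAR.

σ = (1, 2, 3, 4): 2 + 19 + 7 + 21 = 49
σ = (1, 2, 4, 3): 2 + 19 + (-9) + 4 = 16
σ = (1, 3, 2, 4): 2 + 0 + 4 + 21 = 27
σ = (1, 3, 4, 2): 2 + 0 + (-9) + (-6) = -13
σ = (1, 4, 2, 3): 2 + 10 + 4 + 4 = 20
σ = (1, 4, 3, 2): 2 + 10 + 7 + (-6) = 13
σ = (2, 1, 3, 4): 21 + 5 + 7 + 21 = 54
σ = (2, 1, 4, 3): 21 + 5 + (-9) + 4 = 21
σ = (2, 3, 1, 4): 21 + 0 + 1 + 21 = 43
σ = (2, 3, 4, 1): 21 + 0 + (-9) + 23 = 35
σ = (2, 4, 1, 3): 21 + 10 + 1 + 4 = 36
σ = (2, 4, 3, 1): 21 + 10 + 7 + 23 = 61
σ = (3, 1, 2, 4): 19 + 5 + 4 + 21 = 49
σ = (3, 1, 4, 2): 19 + 5 + (-9) + (-6) = 9
σ = (3, 2, 1, 4): 19 + 19 + 1 + 21 = 60
σ = (3, 2, 4, 1): 19 + 19 + (-9) + 23 = 52
σ = (3, 4, 1, 2): 19 + 10 + 1 + (-6) = 24
σ = (3, 4, 2, 1): 19 + 10 + 4 + 23 = 56
σ = (4, 1, 2, 3): 17 + 5 + 4 + 4 = 30
σ = (4, 1, 3, 2): 17 + 5 + 7 + (-6) = 23
σ = (4, 2, 1, 3): 17 + 19 + 1 + 4 = 41
σ = (4, 2, 3, 1): 17 + 19 + 7 + 23 = 66
σ = (4, 3, 1, 2): 17 + 0 + 1 + (-6) = 12
σ = (4, 3, 2, 1): 17 + 0 + 4 + 23 = 44
Optimal value attained by: σ = (1, 3, 4, 2).
Answer: det⊕(A) = -13; verdict: NONSINGULAR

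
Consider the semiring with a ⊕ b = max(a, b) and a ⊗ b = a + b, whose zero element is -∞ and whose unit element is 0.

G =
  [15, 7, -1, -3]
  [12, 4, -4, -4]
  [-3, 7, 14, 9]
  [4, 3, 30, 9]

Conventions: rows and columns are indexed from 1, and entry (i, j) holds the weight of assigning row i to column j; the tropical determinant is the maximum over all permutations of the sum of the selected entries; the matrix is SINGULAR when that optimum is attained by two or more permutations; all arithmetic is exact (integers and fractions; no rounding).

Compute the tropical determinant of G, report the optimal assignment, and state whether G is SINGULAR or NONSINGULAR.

σ = (1, 2, 3, 4): 15 + 4 + 14 + 9 = 42
σ = (1, 2, 4, 3): 15 + 4 + 9 + 30 = 58
σ = (1, 3, 2, 4): 15 + (-4) + 7 + 9 = 27
σ = (1, 3, 4, 2): 15 + (-4) + 9 + 3 = 23
σ = (1, 4, 2, 3): 15 + (-4) + 7 + 30 = 48
σ = (1, 4, 3, 2): 15 + (-4) + 14 + 3 = 28
σ = (2, 1, 3, 4): 7 + 12 + 14 + 9 = 42
σ = (2, 1, 4, 3): 7 + 12 + 9 + 30 = 58
σ = (2, 3, 1, 4): 7 + (-4) + (-3) + 9 = 9
σ = (2, 3, 4, 1): 7 + (-4) + 9 + 4 = 16
σ = (2, 4, 1, 3): 7 + (-4) + (-3) + 30 = 30
σ = (2, 4, 3, 1): 7 + (-4) + 14 + 4 = 21
σ = (3, 1, 2, 4): (-1) + 12 + 7 + 9 = 27
σ = (3, 1, 4, 2): (-1) + 12 + 9 + 3 = 23
σ = (3, 2, 1, 4): (-1) + 4 + (-3) + 9 = 9
σ = (3, 2, 4, 1): (-1) + 4 + 9 + 4 = 16
σ = (3, 4, 1, 2): (-1) + (-4) + (-3) + 3 = -5
σ = (3, 4, 2, 1): (-1) + (-4) + 7 + 4 = 6
σ = (4, 1, 2, 3): (-3) + 12 + 7 + 30 = 46
σ = (4, 1, 3, 2): (-3) + 12 + 14 + 3 = 26
σ = (4, 2, 1, 3): (-3) + 4 + (-3) + 30 = 28
σ = (4, 2, 3, 1): (-3) + 4 + 14 + 4 = 19
σ = (4, 3, 1, 2): (-3) + (-4) + (-3) + 3 = -7
σ = (4, 3, 2, 1): (-3) + (-4) + 7 + 4 = 4
Optimal value attained by: σ = (1, 2, 4, 3).
Answer: det⊕(G) = 58; verdict: SINGULAR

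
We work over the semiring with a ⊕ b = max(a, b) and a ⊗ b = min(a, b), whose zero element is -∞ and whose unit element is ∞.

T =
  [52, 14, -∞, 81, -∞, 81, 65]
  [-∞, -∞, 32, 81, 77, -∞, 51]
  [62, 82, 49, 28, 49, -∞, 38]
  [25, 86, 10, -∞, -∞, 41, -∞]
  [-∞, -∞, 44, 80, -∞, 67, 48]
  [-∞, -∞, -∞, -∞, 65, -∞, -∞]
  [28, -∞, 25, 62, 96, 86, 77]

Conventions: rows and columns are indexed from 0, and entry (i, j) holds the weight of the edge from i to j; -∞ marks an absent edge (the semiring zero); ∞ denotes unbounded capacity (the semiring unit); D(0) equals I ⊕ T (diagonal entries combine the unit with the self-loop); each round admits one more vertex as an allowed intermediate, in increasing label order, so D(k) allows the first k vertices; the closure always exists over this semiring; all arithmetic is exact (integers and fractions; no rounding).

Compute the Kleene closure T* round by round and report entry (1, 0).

D(0):
  [∞, 14, -∞, 81, -∞, 81, 65]
  [-∞, ∞, 32, 81, 77, -∞, 51]
  [62, 82, ∞, 28, 49, -∞, 38]
  [25, 86, 10, ∞, -∞, 41, -∞]
  [-∞, -∞, 44, 80, ∞, 67, 48]
  [-∞, -∞, -∞, -∞, 65, ∞, -∞]
  [28, -∞, 25, 62, 96, 86, ∞]
D(1):
  [∞, 14, -∞, 81, -∞, 81, 65]
  [-∞, ∞, 32, 81, 77, -∞, 51]
  [62, 82, ∞, 62, 49, 62, 62]
  [25, 86, 10, ∞, -∞, 41, 25]
  [-∞, -∞, 44, 80, ∞, 67, 48]
  [-∞, -∞, -∞, -∞, 65, ∞, -∞]
  [28, 14, 25, 62, 96, 86, ∞]
D(2):
  [∞, 14, 14, 81, 14, 81, 65]
  [-∞, ∞, 32, 81, 77, -∞, 51]
  [62, 82, ∞, 81, 77, 62, 62]
  [25, 86, 32, ∞, 77, 41, 51]
  [-∞, -∞, 44, 80, ∞, 67, 48]
  [-∞, -∞, -∞, -∞, 65, ∞, -∞]
  [28, 14, 25, 62, 96, 86, ∞]
D(3):
  [∞, 14, 14, 81, 14, 81, 65]
  [32, ∞, 32, 81, 77, 32, 51]
  [62, 82, ∞, 81, 77, 62, 62]
  [32, 86, 32, ∞, 77, 41, 51]
  [44, 44, 44, 80, ∞, 67, 48]
  [-∞, -∞, -∞, -∞, 65, ∞, -∞]
  [28, 25, 25, 62, 96, 86, ∞]
D(4):
  [∞, 81, 32, 81, 77, 81, 65]
  [32, ∞, 32, 81, 77, 41, 51]
  [62, 82, ∞, 81, 77, 62, 62]
  [32, 86, 32, ∞, 77, 41, 51]
  [44, 80, 44, 80, ∞, 67, 51]
  [-∞, -∞, -∞, -∞, 65, ∞, -∞]
  [32, 62, 32, 62, 96, 86, ∞]
D(5):
  [∞, 81, 44, 81, 77, 81, 65]
  [44, ∞, 44, 81, 77, 67, 51]
  [62, 82, ∞, 81, 77, 67, 62]
  [44, 86, 44, ∞, 77, 67, 51]
  [44, 80, 44, 80, ∞, 67, 51]
  [44, 65, 44, 65, 65, ∞, 51]
  [44, 80, 44, 80, 96, 86, ∞]
D(6):
  [∞, 81, 44, 81, 77, 81, 65]
  [44, ∞, 44, 81, 77, 67, 51]
  [62, 82, ∞, 81, 77, 67, 62]
  [44, 86, 44, ∞, 77, 67, 51]
  [44, 80, 44, 80, ∞, 67, 51]
  [44, 65, 44, 65, 65, ∞, 51]
  [44, 80, 44, 80, 96, 86, ∞]
D(7):
  [∞, 81, 44, 81, 77, 81, 65]
  [44, ∞, 44, 81, 77, 67, 51]
  [62, 82, ∞, 81, 77, 67, 62]
  [44, 86, 44, ∞, 77, 67, 51]
  [44, 80, 44, 80, ∞, 67, 51]
  [44, 65, 44, 65, 65, ∞, 51]
  [44, 80, 44, 80, 96, 86, ∞]
Answer: T*[1][0] = 44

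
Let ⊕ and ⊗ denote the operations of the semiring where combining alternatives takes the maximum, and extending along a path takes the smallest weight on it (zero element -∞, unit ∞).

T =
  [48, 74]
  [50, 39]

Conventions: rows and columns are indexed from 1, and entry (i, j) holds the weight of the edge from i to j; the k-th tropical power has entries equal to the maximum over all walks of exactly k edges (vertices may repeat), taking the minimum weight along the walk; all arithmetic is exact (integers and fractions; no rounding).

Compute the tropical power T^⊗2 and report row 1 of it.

T^⊗2:
  [50, 48]
  [48, 50]
Answer: row 1 of T^⊗2 = [50, 48]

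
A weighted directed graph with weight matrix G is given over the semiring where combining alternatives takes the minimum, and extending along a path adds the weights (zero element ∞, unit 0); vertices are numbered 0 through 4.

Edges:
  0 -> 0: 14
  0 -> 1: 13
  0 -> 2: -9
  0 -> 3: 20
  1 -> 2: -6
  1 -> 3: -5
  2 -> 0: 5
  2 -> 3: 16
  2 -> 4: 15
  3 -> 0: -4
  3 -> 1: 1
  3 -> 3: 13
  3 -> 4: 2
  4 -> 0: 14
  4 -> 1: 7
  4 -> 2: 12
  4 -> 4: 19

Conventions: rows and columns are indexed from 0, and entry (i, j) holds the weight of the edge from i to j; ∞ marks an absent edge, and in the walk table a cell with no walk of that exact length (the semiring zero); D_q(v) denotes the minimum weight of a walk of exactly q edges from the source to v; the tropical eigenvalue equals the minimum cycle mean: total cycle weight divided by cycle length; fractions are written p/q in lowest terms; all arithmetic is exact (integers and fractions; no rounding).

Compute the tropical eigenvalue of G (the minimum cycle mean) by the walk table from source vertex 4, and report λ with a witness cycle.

q=0: [∞, ∞, ∞, ∞, 0]
q=1: [14, 7, 12, ∞, 19]
q=2: [17, 26, 1, 2, 27]
q=3: [-2, 3, 8, 15, 4]
q=4: [11, 11, -11, -2, 17]
q=5: [-6, -1, 2, 5, 0]
Optimal cycle mean attained by: cycle 0->2->0, total (-9) + 5, length 2.
Answer: λ = -2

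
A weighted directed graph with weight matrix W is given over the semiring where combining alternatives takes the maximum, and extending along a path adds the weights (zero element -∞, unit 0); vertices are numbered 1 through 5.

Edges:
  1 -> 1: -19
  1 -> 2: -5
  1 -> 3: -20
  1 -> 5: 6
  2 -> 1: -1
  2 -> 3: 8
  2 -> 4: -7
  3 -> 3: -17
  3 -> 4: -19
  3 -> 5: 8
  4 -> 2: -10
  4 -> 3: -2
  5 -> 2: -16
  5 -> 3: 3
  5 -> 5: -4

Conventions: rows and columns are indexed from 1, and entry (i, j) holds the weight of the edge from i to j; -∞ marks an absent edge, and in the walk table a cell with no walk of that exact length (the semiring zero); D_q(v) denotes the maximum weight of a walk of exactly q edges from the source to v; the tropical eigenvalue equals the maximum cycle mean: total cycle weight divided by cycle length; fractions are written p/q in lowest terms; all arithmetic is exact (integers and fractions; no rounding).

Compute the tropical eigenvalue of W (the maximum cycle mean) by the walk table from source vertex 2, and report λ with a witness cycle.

q=0: [-∞, 0, -∞, -∞, -∞]
q=1: [-1, -∞, 8, -7, -∞]
q=2: [-20, -6, -9, -11, 16]
q=3: [-7, 0, 19, -13, 12]
q=4: [-1, -4, 15, 0, 27]
q=5: [-5, 11, 30, -4, 23]
Optimal cycle mean attained by: cycle 3->5->3, total 8 + 3, length 2.
Answer: λ = 11/2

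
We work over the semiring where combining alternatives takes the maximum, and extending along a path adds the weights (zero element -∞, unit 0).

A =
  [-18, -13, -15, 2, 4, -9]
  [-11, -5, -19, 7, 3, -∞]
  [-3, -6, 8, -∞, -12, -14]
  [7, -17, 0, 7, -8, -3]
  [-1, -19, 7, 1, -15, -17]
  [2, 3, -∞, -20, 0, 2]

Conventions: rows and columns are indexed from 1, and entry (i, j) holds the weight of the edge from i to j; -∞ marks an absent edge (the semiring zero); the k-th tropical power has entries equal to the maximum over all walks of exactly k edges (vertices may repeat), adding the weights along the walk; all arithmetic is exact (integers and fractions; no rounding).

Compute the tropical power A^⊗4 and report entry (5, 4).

A^⊗2:
  [9, -6, 11, 9, -6, -1]
  [14, -10, 10, 14, -1, 4]
  [5, 2, 16, 1, 1, -6]
  [14, 0, 8, 14, 11, 4]
  [8, 1, 15, 8, 3, -2]
  [4, 5, 7, 10, 6, 4]
A^⊗3:
  [16, 5, 19, 16, 13, 6]
  [21, 7, 18, 21, 18, 11]
  [13, 10, 24, 9, 9, 2]
  [21, 7, 18, 21, 18, 11]
  [15, 9, 23, 15, 12, 5]
  [17, 7, 15, 17, 8, 7]
A^⊗4:
  [23, 13, 27, 23, 20, 13]
  [28, 14, 26, 28, 25, 18]
  [21, 18, 32, 17, 17, 10]
  [28, 14, 26, 28, 25, 18]
  [22, 17, 31, 22, 19, 12]
  [24, 10, 23, 24, 21, 14]
Key observation: the optimum is the walk 5->4->4->4->4, with weight 1 + 7 + 7 + 7 = 22.
Optimal value attained by: walk 5->4->4->4->4.
Answer: (A^⊗4)[5][4] = 22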